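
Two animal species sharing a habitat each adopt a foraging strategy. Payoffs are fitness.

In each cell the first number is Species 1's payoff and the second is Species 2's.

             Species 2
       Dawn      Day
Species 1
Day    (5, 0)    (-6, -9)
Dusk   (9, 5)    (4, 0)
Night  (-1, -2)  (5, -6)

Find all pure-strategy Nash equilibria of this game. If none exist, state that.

Mark each player's best response to every combination of opponents' strategies; a profile where every player is best-responding is a pure Nash equilibrium.
Species 1 against Dawn: payoffs 5, 9, -1 → best response Dusk.
Species 1 against Day: payoffs -6, 4, 5 → best response Night.
Species 2 against Day: payoffs 0, -9 → best response Dawn.
Species 2 against Dusk: payoffs 5, 0 → best response Dawn.
Species 2 against Night: payoffs -2, -6 → best response Dawn.
Mutual best responses: (Dusk, Dawn).

The unique pure-strategy Nash equilibrium is (Dusk, Dawn).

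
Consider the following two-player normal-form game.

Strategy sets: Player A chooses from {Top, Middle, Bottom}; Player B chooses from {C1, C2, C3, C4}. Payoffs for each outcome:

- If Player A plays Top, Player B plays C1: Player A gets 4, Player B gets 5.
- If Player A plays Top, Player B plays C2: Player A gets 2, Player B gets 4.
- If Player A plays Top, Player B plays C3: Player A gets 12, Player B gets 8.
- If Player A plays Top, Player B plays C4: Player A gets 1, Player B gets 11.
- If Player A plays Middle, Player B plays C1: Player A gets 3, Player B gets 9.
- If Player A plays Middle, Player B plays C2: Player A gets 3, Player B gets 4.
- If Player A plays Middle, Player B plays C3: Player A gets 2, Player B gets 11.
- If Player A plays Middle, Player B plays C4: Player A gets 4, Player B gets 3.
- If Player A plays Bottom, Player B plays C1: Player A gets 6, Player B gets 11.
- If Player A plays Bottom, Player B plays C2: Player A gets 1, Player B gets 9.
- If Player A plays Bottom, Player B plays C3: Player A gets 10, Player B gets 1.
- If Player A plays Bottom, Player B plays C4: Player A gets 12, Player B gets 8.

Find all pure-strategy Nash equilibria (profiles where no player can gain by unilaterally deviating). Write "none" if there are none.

The unique pure-strategy Nash equilibrium is (Bottom, C1).

Player A against C1: payoffs 4, 3, 6 → best response Bottom.
Player A against C2: payoffs 2, 3, 1 → best response Middle.
Player A against C3: payoffs 12, 2, 10 → best response Top.
Player A against C4: payoffs 1, 4, 12 → best response Bottom.
Player B against Top: payoffs 5, 4, 8, 11 → best response C4.
Player B against Middle: payoffs 9, 4, 11, 3 → best response C3.
Player B against Bottom: payoffs 11, 9, 1, 8 → best response C1.
Mutual best responses: (Bottom, C1).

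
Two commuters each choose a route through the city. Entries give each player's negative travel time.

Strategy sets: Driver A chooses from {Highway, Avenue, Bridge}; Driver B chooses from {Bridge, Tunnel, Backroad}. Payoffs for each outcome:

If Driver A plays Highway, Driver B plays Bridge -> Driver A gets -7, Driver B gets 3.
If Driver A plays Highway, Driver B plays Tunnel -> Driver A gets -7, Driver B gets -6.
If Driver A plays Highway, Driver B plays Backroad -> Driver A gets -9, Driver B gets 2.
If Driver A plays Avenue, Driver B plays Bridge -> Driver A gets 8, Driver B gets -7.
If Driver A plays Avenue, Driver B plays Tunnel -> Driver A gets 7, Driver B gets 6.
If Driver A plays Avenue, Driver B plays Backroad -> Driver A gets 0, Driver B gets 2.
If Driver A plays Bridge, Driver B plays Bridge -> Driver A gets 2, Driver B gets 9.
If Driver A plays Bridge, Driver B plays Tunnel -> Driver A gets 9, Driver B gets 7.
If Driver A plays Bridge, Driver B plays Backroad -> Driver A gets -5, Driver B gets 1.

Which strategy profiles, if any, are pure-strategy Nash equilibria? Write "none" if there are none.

(Highway, Bridge): Driver A can switch to Avenue (-7 → 8). Not NE.
(Highway, Tunnel): Driver A can switch to Avenue (-7 → 7). Not NE.
(Highway, Backroad): Driver A can switch to Avenue (-9 → 0). Not NE.
(Avenue, Bridge): Driver B can switch to Tunnel (-7 → 6). Not NE.
(Avenue, Tunnel): Driver A can switch to Bridge (7 → 9). Not NE.
(Avenue, Backroad): Driver B can switch to Tunnel (2 → 6). Not NE.
(The remaining 3 profiles each have a profitable deviation by the same check.)

This game has no pure Nash equilibrium.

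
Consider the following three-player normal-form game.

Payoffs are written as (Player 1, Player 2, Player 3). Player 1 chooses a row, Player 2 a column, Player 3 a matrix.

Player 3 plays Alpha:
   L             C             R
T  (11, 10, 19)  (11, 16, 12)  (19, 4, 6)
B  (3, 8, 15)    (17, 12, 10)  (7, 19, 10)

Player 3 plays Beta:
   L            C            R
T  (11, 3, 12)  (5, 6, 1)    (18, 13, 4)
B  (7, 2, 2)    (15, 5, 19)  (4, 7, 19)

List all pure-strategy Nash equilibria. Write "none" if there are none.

There is no pure-strategy Nash equilibrium.

For each player, find the best response to each opponent profile; mutual best responses are the pure NE.
Player 1 against (L, Alpha): payoffs 11, 3 → best response T.
Player 1 against (L, Beta): payoffs 11, 7 → best response T.
Player 1 against (C, Alpha): payoffs 11, 17 → best response B.
Player 1 against (C, Beta): payoffs 5, 15 → best response B.
Player 1 against (R, Alpha): payoffs 19, 7 → best response T.
Player 1 against (R, Beta): payoffs 18, 4 → best response T.
Player 2 against (T, Alpha): payoffs 10, 16, 4 → best response C.
Player 2 against (T, Beta): payoffs 3, 6, 13 → best response R.
Player 2 against (B, Alpha): payoffs 8, 12, 19 → best response R.
Player 2 against (B, Beta): payoffs 2, 5, 7 → best response R.
Player 3 against (T, L): payoffs 19, 12 → best response Alpha.
Player 3 against (T, C): payoffs 12, 1 → best response Alpha.
Player 3 against (T, R): payoffs 6, 4 → best response Alpha.
Player 3 against (B, L): payoffs 15, 2 → best response Alpha.
Player 3 against (B, C): payoffs 10, 19 → best response Beta.
Player 3 against (B, R): payoffs 10, 19 → best response Beta.
No profile is a mutual best response for all players.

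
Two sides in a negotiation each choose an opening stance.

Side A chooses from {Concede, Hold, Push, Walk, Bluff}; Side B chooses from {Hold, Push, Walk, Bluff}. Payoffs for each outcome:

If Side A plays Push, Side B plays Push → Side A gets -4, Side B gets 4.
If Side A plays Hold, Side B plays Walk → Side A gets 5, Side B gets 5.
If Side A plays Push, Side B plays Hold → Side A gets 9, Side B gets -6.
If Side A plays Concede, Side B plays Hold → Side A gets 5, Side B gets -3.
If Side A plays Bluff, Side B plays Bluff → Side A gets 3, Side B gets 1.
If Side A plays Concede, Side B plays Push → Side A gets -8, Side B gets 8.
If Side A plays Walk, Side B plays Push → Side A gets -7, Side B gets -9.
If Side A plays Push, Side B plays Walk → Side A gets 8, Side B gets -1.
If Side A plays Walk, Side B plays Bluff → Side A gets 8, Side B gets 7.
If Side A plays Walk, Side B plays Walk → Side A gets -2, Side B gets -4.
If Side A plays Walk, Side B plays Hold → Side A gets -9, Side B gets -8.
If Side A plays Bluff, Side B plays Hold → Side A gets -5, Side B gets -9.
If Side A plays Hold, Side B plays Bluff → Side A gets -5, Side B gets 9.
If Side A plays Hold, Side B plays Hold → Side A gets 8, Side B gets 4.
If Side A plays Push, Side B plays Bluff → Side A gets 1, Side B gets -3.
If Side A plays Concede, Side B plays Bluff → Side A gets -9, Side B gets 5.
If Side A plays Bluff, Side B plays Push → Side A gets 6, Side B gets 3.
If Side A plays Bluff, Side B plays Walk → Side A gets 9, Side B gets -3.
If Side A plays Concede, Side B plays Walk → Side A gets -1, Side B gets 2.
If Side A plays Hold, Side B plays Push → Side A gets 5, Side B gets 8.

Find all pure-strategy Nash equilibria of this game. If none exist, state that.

(Concede, Hold): Side A can switch to Hold (5 → 8). Not NE.
(Concede, Push): Side A can switch to Hold (-8 → 5). Not NE.
(Concede, Walk): Side A can switch to Hold (-1 → 5). Not NE.
(Concede, Bluff): Side A can switch to Hold (-9 → -5). Not NE.
(Hold, Hold): Side A can switch to Push (8 → 9). Not NE.
(Hold, Push): Side A can switch to Bluff (5 → 6). Not NE.
(Hold, Walk): Side A can switch to Push (5 → 8). Not NE.
(Hold, Bluff): Side A can switch to Push (-5 → 1). Not NE.
(Push, Hold): Side B can switch to Push (-6 → 4). Not NE.
(Push, Push): Side A can switch to Hold (-4 → 5). Not NE.
(Walk, Bluff): Side A gets 8, best alternative 3; Side B gets 7, best alternative -4. No profitable deviation — NE.
(Bluff, Push): Side A gets 6, best alternative 5; Side B gets 3, best alternative 1. No profitable deviation — NE.
(The remaining 8 profiles each have a profitable deviation by the same check.)

Pure-strategy Nash equilibria: (Walk, Bluff); (Bluff, Push)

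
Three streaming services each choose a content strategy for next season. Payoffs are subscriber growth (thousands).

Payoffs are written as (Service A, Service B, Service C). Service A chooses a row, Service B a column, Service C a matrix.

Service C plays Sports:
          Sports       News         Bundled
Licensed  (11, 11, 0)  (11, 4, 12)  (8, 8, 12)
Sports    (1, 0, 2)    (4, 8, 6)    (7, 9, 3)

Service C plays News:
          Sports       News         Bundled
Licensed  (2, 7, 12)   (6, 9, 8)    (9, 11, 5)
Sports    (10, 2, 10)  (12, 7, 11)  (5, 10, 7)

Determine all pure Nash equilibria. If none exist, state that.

none

(Licensed, Sports, Sports): Service C can switch to News (0 → 12). Not NE.
(Licensed, Sports, News): Service A can switch to Sports (2 → 10). Not NE.
(Licensed, News, Sports): Service B can switch to Sports (4 → 11). Not NE.
(Licensed, News, News): Service A can switch to Sports (6 → 12). Not NE.
(Licensed, Bundled, Sports): Service B can switch to Sports (8 → 11). Not NE.
(Licensed, Bundled, News): Service C can switch to Sports (5 → 12). Not NE.
(The remaining 6 profiles each have a profitable deviation by the same check.)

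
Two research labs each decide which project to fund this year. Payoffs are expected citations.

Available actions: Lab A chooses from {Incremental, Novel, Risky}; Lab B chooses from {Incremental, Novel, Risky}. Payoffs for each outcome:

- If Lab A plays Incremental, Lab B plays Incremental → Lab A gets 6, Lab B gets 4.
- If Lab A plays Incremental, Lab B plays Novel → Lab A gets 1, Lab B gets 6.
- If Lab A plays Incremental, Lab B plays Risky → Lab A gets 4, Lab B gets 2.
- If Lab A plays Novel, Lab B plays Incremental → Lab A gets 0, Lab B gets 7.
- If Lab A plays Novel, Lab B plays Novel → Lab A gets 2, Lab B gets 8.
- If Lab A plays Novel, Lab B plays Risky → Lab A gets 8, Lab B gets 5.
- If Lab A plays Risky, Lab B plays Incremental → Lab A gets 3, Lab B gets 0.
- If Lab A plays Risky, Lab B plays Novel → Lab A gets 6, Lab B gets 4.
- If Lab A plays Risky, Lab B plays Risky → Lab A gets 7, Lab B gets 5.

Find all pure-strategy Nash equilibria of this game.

Lab A against Incremental: payoffs 6, 0, 3 → best response Incremental.
Lab A against Novel: payoffs 1, 2, 6 → best response Risky.
Lab A against Risky: payoffs 4, 8, 7 → best response Novel.
Lab B against Incremental: payoffs 4, 6, 2 → best response Novel.
Lab B against Novel: payoffs 7, 8, 5 → best response Novel.
Lab B against Risky: payoffs 0, 4, 5 → best response Risky.
No profile is a mutual best response for all players.

This game has no pure Nash equilibrium.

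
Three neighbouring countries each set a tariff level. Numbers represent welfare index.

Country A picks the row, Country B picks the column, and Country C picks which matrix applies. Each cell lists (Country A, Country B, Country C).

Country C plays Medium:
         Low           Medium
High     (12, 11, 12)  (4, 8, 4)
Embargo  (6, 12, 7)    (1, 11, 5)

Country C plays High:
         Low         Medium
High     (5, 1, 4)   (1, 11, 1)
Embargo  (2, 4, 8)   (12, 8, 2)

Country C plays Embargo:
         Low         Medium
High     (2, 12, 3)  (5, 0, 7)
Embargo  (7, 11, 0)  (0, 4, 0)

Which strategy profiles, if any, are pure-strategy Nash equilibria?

For each strategy profile, look for a profitable unilateral deviation.
(High, Low, Medium): Country A gets 12, best alternative 6; Country B gets 11, best alternative 8; Country C gets 12, best alternative 4. No profitable deviation — NE.
(High, Low, High): Country B can switch to Medium (1 → 11). Not NE.
(High, Low, Embargo): Country A can switch to Embargo (2 → 7). Not NE.
(High, Medium, Medium): Country B can switch to Low (8 → 11). Not NE.
(High, Medium, High): Country A can switch to Embargo (1 → 12). Not NE.
(High, Medium, Embargo): Country B can switch to Low (0 → 12). Not NE.
(Embargo, Low, Medium): Country A can switch to High (6 → 12). Not NE.
(Embargo, Low, High): Country A can switch to High (2 → 5). Not NE.
(Embargo, Low, Embargo): Country C can switch to Medium (0 → 7). Not NE.
(Embargo, Medium, Medium): Country A can switch to High (1 → 4). Not NE.
(Embargo, Medium, High): Country C can switch to Medium (2 → 5). Not NE.
(Embargo, Medium, Embargo): Country A can switch to High (0 → 5). Not NE.

(High, Low, Medium)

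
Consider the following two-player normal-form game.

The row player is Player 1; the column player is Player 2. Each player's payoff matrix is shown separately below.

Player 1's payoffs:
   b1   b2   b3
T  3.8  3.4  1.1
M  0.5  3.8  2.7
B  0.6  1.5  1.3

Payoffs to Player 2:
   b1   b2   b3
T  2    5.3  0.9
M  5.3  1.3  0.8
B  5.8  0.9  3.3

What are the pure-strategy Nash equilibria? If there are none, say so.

This game has no pure Nash equilibrium.

Mark each player's best response to every combination of opponents' strategies; a profile where every player is best-responding is a pure Nash equilibrium.
Player 1 against b1: payoffs 3.8, 0.5, 0.6 → best response T.
Player 1 against b2: payoffs 3.4, 3.8, 1.5 → best response M.
Player 1 against b3: payoffs 1.1, 2.7, 1.3 → best response M.
Player 2 against T: payoffs 2, 5.3, 0.9 → best response b2.
Player 2 against M: payoffs 5.3, 1.3, 0.8 → best response b1.
Player 2 against B: payoffs 5.8, 0.9, 3.3 → best response b1.
No profile is a mutual best response for all players.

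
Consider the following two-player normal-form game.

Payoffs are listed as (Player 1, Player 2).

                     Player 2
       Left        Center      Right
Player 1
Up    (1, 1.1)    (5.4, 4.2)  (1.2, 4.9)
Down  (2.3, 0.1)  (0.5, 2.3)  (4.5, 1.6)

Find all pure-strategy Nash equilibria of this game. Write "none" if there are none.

This game has no pure Nash equilibrium.

Player 1 against Left: payoffs 1, 2.3 → best response Down.
Player 1 against Center: payoffs 5.4, 0.5 → best response Up.
Player 1 against Right: payoffs 1.2, 4.5 → best response Down.
Player 2 against Up: payoffs 1.1, 4.2, 4.9 → best response Right.
Player 2 against Down: payoffs 0.1, 2.3, 1.6 → best response Center.
No profile is a mutual best response for all players.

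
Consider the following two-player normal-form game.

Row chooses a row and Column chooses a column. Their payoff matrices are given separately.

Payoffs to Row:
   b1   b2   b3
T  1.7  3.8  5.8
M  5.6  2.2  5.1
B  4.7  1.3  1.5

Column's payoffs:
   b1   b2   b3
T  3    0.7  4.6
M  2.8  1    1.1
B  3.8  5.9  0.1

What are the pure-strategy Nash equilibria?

(T, b3), (M, b1)

(T, b1): Row can switch to M (1.7 → 5.6). Not NE.
(T, b2): Column can switch to b1 (0.7 → 3). Not NE.
(T, b3): Row gets 5.8, best alternative 5.1; Column gets 4.6, best alternative 3. No profitable deviation — NE.
(M, b1): Row gets 5.6, best alternative 4.7; Column gets 2.8, best alternative 1.1. No profitable deviation — NE.
(M, b2): Row can switch to T (2.2 → 3.8). Not NE.
(M, b3): Row can switch to T (5.1 → 5.8). Not NE.
(B, b1): Row can switch to M (4.7 → 5.6). Not NE.
(B, b2): Row can switch to T (1.3 → 3.8). Not NE.
(The remaining 1 profile has a profitable deviation by the same check.)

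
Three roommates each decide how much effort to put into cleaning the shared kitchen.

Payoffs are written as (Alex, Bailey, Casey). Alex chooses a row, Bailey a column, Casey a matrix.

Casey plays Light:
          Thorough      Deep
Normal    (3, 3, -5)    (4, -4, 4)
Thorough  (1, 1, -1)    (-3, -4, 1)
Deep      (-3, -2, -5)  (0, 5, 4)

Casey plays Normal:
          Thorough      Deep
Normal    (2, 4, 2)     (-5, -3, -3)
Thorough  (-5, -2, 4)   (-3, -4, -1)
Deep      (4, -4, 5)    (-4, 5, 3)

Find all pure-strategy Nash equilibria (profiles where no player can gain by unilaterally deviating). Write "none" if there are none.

There is no pure-strategy Nash equilibrium.

Alex against (Thorough, Light): payoffs 3, 1, -3 → best response Normal.
Alex against (Thorough, Normal): payoffs 2, -5, 4 → best response Deep.
Alex against (Deep, Light): payoffs 4, -3, 0 → best response Normal.
Alex against (Deep, Normal): payoffs -5, -3, -4 → best response Thorough.
Bailey against (Normal, Light): payoffs 3, -4 → best response Thorough.
Bailey against (Normal, Normal): payoffs 4, -3 → best response Thorough.
Bailey against (Thorough, Light): payoffs 1, -4 → best response Thorough.
Bailey against (Thorough, Normal): payoffs -2, -4 → best response Thorough.
Bailey against (Deep, Light): payoffs -2, 5 → best response Deep.
Bailey against (Deep, Normal): payoffs -4, 5 → best response Deep.
Casey against (Normal, Thorough): payoffs -5, 2 → best response Normal.
Casey against (Normal, Deep): payoffs 4, -3 → best response Light.
Casey against (Thorough, Thorough): payoffs -1, 4 → best response Normal.
Casey against (Thorough, Deep): payoffs 1, -1 → best response Light.
Casey against (Deep, Thorough): payoffs -5, 5 → best response Normal.
Casey against (Deep, Deep): payoffs 4, 3 → best response Light.
No profile is a mutual best response for all players.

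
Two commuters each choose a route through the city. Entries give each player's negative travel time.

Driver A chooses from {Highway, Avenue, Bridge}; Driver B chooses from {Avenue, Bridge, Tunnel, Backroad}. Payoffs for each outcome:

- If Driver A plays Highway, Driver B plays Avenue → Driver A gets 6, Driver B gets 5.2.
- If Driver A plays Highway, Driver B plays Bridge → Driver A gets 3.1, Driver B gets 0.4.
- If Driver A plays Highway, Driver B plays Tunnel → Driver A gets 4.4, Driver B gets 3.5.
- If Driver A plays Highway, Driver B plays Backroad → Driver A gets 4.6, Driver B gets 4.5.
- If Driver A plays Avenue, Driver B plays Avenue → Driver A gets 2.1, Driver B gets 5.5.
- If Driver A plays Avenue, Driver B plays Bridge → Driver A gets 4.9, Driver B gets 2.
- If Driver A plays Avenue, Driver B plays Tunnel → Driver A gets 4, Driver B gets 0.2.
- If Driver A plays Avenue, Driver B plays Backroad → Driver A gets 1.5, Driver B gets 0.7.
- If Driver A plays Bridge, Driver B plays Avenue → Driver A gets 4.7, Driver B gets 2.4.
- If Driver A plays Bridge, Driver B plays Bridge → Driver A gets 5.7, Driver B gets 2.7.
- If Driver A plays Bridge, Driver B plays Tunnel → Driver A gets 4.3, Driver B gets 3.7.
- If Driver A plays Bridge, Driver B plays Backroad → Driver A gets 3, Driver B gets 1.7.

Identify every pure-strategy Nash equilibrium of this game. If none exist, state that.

(Highway, Avenue): Driver A gets 6, best alternative 4.7; Driver B gets 5.2, best alternative 4.5. No profitable deviation — NE.
(Highway, Bridge): Driver A can switch to Avenue (3.1 → 4.9). Not NE.
(Highway, Tunnel): Driver B can switch to Avenue (3.5 → 5.2). Not NE.
(Highway, Backroad): Driver B can switch to Avenue (4.5 → 5.2). Not NE.
(Avenue, Avenue): Driver A can switch to Highway (2.1 → 6). Not NE.
(Avenue, Bridge): Driver A can switch to Bridge (4.9 → 5.7). Not NE.
(Avenue, Tunnel): Driver A can switch to Highway (4 → 4.4). Not NE.
(Avenue, Backroad): Driver A can switch to Highway (1.5 → 4.6). Not NE.
(Bridge, Avenue): Driver A can switch to Highway (4.7 → 6). Not NE.
(The remaining 3 profiles each have a profitable deviation by the same check.)

Pure NE: (Highway, Avenue)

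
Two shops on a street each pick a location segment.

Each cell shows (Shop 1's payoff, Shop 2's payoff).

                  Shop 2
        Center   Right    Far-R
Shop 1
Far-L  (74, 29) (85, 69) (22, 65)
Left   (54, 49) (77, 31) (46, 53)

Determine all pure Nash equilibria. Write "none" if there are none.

(Far-L, Right); (Left, Far-R)

(Far-L, Center): Shop 2 can switch to Right (29 → 69). Not NE.
(Far-L, Right): Shop 1 gets 85, best alternative 77; Shop 2 gets 69, best alternative 65. No profitable deviation — NE.
(Far-L, Far-R): Shop 1 can switch to Left (22 → 46). Not NE.
(Left, Center): Shop 1 can switch to Far-L (54 → 74). Not NE.
(Left, Right): Shop 1 can switch to Far-L (77 → 85). Not NE.
(Left, Far-R): Shop 1 gets 46, best alternative 22; Shop 2 gets 53, best alternative 49. No profitable deviation — NE.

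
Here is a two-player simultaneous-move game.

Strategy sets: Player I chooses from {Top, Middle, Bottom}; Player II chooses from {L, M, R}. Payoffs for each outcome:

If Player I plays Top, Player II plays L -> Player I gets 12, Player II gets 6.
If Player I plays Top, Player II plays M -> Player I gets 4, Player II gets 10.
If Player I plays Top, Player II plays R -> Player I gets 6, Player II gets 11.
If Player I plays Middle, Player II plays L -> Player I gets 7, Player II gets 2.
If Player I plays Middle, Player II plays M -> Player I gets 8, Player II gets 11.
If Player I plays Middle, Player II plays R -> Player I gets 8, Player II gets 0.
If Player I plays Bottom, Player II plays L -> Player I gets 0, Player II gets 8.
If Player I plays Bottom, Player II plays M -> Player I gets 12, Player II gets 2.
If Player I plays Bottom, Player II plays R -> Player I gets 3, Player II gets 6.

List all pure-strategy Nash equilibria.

No pure-strategy Nash equilibrium.

(Top, L): Player II can switch to M (6 → 10). Not NE.
(Top, M): Player I can switch to Middle (4 → 8). Not NE.
(Top, R): Player I can switch to Middle (6 → 8). Not NE.
(Middle, L): Player I can switch to Top (7 → 12). Not NE.
(Middle, M): Player I can switch to Bottom (8 → 12). Not NE.
(Middle, R): Player II can switch to L (0 → 2). Not NE.
(Bottom, L): Player I can switch to Top (0 → 12). Not NE.
(Bottom, M): Player II can switch to L (2 → 8). Not NE.
(Bottom, R): Player I can switch to Top (3 → 6). Not NE.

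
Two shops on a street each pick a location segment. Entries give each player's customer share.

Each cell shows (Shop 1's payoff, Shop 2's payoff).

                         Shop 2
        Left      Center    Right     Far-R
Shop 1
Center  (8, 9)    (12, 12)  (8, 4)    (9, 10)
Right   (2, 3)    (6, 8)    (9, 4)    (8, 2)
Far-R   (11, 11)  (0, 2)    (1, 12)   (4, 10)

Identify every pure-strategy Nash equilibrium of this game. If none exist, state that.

(Center, Center)

(Center, Left): Shop 1 can switch to Far-R (8 → 11). Not NE.
(Center, Center): Shop 1 gets 12, best alternative 6; Shop 2 gets 12, best alternative 10. No profitable deviation — NE.
(Center, Right): Shop 1 can switch to Right (8 → 9). Not NE.
(Center, Far-R): Shop 2 can switch to Center (10 → 12). Not NE.
(Right, Left): Shop 1 can switch to Center (2 → 8). Not NE.
(Right, Center): Shop 1 can switch to Center (6 → 12). Not NE.
(Right, Right): Shop 2 can switch to Center (4 → 8). Not NE.
(Right, Far-R): Shop 1 can switch to Center (8 → 9). Not NE.
(Far-R, Left): Shop 2 can switch to Right (11 → 12). Not NE.
(Far-R, Center): Shop 1 can switch to Center (0 → 12). Not NE.
(Far-R, Right): Shop 1 can switch to Center (1 → 8). Not NE.
(The remaining 1 profile has a profitable deviation by the same check.)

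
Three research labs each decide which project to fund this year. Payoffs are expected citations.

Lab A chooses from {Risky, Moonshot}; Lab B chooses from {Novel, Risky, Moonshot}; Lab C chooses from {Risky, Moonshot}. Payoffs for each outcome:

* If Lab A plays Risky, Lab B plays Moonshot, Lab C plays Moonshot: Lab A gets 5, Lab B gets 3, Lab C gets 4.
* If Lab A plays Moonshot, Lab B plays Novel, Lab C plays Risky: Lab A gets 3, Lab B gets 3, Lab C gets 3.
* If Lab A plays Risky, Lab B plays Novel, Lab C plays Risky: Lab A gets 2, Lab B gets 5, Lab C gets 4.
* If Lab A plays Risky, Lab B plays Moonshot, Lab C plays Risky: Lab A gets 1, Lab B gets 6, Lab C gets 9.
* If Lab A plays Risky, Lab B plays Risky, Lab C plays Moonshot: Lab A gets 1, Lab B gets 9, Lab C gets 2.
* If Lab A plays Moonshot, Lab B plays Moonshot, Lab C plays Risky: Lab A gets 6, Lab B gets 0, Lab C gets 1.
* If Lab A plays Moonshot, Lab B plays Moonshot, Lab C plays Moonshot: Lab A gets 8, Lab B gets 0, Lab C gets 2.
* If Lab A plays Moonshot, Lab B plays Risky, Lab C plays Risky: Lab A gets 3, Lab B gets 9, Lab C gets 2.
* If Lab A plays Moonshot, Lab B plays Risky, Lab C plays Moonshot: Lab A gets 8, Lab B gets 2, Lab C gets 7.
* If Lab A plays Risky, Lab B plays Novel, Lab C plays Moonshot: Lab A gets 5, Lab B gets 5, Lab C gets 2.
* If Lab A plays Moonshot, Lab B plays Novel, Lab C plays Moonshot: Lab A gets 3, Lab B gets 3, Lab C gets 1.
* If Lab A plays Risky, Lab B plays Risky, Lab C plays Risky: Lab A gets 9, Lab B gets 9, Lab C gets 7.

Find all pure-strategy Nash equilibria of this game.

Lab A against (Novel, Risky): payoffs 2, 3 → best response Moonshot.
Lab A against (Novel, Moonshot): payoffs 5, 3 → best response Risky.
Lab A against (Risky, Risky): payoffs 9, 3 → best response Risky.
Lab A against (Risky, Moonshot): payoffs 1, 8 → best response Moonshot.
Lab A against (Moonshot, Risky): payoffs 1, 6 → best response Moonshot.
Lab A against (Moonshot, Moonshot): payoffs 5, 8 → best response Moonshot.
Lab B against (Risky, Risky): payoffs 5, 9, 6 → best response Risky.
Lab B against (Risky, Moonshot): payoffs 5, 9, 3 → best response Risky.
Lab B against (Moonshot, Risky): payoffs 3, 9, 0 → best response Risky.
Lab B against (Moonshot, Moonshot): payoffs 3, 2, 0 → best response Novel.
Lab C against (Risky, Novel): payoffs 4, 2 → best response Risky.
Lab C against (Risky, Risky): payoffs 7, 2 → best response Risky.
Lab C against (Risky, Moonshot): payoffs 9, 4 → best response Risky.
Lab C against (Moonshot, Novel): payoffs 3, 1 → best response Risky.
Lab C against (Moonshot, Risky): payoffs 2, 7 → best response Moonshot.
Lab C against (Moonshot, Moonshot): payoffs 1, 2 → best response Moonshot.
Mutual best responses: (Risky, Risky, Risky).

(Risky, Risky, Risky)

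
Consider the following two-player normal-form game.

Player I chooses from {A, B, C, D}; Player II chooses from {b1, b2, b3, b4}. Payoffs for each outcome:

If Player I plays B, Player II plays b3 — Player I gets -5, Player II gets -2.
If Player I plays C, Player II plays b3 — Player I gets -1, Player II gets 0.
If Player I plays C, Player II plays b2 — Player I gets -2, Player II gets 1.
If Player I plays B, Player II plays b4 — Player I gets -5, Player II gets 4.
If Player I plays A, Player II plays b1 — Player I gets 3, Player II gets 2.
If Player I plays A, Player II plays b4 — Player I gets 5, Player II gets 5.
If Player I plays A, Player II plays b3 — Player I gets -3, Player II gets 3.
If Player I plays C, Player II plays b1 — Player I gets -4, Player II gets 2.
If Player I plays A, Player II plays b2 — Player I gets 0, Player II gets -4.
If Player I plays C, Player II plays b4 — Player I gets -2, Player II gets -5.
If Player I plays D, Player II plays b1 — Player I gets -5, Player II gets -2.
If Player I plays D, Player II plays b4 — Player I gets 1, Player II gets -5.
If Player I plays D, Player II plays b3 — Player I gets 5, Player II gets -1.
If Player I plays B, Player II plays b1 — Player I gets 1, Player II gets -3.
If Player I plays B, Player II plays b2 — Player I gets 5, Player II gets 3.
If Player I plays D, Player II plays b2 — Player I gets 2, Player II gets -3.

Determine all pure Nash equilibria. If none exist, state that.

(A, b4) and (D, b3)

(A, b1): Player II can switch to b3 (2 → 3). Not NE.
(A, b2): Player I can switch to B (0 → 5). Not NE.
(A, b3): Player I can switch to C (-3 → -1). Not NE.
(A, b4): Player I gets 5, best alternative 1; Player II gets 5, best alternative 3. No profitable deviation — NE.
(B, b1): Player I can switch to A (1 → 3). Not NE.
(B, b2): Player II can switch to b4 (3 → 4). Not NE.
(B, b3): Player I can switch to A (-5 → -3). Not NE.
(D, b3): Player I gets 5, best alternative -1; Player II gets -1, best alternative -2. No profitable deviation — NE.
(The remaining 8 profiles each have a profitable deviation by the same check.)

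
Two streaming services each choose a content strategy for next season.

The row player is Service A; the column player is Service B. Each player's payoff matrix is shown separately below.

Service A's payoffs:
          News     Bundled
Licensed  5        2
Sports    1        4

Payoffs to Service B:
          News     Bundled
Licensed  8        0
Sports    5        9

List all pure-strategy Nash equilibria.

Mark each player's best response to every combination of opponents' strategies; a profile where every player is best-responding is a pure Nash equilibrium.
Service A against News: payoffs 5, 1 → best response Licensed.
Service A against Bundled: payoffs 2, 4 → best response Sports.
Service B against Licensed: payoffs 8, 0 → best response News.
Service B against Sports: payoffs 5, 9 → best response Bundled.
Mutual best responses: (Licensed, News); (Sports, Bundled).

(Licensed, News), (Sports, Bundled)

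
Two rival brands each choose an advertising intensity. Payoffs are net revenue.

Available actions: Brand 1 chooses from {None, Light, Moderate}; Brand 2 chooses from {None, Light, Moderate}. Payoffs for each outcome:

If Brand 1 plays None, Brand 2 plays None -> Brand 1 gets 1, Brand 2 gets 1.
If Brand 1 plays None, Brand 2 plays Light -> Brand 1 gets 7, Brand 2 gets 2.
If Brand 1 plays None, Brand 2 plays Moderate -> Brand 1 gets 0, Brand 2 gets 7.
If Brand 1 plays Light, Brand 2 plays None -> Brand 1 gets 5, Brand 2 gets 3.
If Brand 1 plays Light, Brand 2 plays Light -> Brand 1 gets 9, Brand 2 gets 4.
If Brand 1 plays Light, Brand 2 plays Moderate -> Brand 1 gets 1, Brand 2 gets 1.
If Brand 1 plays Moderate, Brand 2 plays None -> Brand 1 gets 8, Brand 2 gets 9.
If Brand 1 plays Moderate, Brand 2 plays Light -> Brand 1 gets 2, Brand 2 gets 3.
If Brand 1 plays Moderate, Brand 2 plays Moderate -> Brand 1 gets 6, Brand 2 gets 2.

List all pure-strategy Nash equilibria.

Brand 1 against None: payoffs 1, 5, 8 → best response Moderate.
Brand 1 against Light: payoffs 7, 9, 2 → best response Light.
Brand 1 against Moderate: payoffs 0, 1, 6 → best response Moderate.
Brand 2 against None: payoffs 1, 2, 7 → best response Moderate.
Brand 2 against Light: payoffs 3, 4, 1 → best response Light.
Brand 2 against Moderate: payoffs 9, 3, 2 → best response None.
Mutual best responses: (Light, Light); (Moderate, None).

The pure Nash equilibria are (Light, Light); (Moderate, None).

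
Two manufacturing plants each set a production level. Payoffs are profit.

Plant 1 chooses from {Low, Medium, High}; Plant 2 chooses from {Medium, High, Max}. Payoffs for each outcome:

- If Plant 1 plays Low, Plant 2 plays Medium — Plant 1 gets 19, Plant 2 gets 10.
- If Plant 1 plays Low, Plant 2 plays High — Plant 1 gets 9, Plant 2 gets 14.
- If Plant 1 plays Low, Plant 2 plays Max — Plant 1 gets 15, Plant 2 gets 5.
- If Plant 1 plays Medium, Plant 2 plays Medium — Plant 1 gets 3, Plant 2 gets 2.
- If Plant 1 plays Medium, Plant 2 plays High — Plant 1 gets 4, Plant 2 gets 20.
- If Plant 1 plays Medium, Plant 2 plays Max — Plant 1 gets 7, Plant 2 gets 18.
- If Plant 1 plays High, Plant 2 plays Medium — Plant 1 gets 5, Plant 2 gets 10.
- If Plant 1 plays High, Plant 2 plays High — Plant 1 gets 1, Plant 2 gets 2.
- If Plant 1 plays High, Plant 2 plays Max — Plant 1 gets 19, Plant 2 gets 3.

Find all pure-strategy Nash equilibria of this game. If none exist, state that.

(Low, High)

Plant 1 against Medium: payoffs 19, 3, 5 → best response Low.
Plant 1 against High: payoffs 9, 4, 1 → best response Low.
Plant 1 against Max: payoffs 15, 7, 19 → best response High.
Plant 2 against Low: payoffs 10, 14, 5 → best response High.
Plant 2 against Medium: payoffs 2, 20, 18 → best response High.
Plant 2 against High: payoffs 10, 2, 3 → best response Medium.
Mutual best responses: (Low, High).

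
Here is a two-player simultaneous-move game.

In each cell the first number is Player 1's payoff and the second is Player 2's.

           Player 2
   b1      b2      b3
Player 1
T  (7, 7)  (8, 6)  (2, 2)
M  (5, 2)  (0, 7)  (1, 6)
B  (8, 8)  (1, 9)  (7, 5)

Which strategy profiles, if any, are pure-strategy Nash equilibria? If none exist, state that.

This game has no pure Nash equilibrium.

(T, b1): Player 1 can switch to B (7 → 8). Not NE.
(T, b2): Player 2 can switch to b1 (6 → 7). Not NE.
(T, b3): Player 1 can switch to B (2 → 7). Not NE.
(M, b1): Player 1 can switch to T (5 → 7). Not NE.
(M, b2): Player 1 can switch to T (0 → 8). Not NE.
(M, b3): Player 1 can switch to T (1 → 2). Not NE.
(B, b1): Player 2 can switch to b2 (8 → 9). Not NE.
(B, b2): Player 1 can switch to T (1 → 8). Not NE.
(The remaining 1 profile has a profitable deviation by the same check.)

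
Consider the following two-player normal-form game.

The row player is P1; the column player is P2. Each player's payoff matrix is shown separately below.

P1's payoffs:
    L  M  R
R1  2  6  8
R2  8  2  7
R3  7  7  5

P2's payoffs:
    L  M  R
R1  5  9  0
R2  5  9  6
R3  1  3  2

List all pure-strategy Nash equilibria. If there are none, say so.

P1 against L: payoffs 2, 8, 7 → best response R2.
P1 against M: payoffs 6, 2, 7 → best response R3.
P1 against R: payoffs 8, 7, 5 → best response R1.
P2 against R1: payoffs 5, 9, 0 → best response M.
P2 against R2: payoffs 5, 9, 6 → best response M.
P2 against R3: payoffs 1, 3, 2 → best response M.
Mutual best responses: (R3, M).

(R3, M)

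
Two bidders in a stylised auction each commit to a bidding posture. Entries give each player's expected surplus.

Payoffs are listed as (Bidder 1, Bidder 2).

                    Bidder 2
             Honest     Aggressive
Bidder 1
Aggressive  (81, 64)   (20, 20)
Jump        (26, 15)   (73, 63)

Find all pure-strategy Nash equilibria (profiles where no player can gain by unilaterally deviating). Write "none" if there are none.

The pure Nash equilibria are (Aggressive, Honest); (Jump, Aggressive).

Bidder 1 against Honest: payoffs 81, 26 → best response Aggressive.
Bidder 1 against Aggressive: payoffs 20, 73 → best response Jump.
Bidder 2 against Aggressive: payoffs 64, 20 → best response Honest.
Bidder 2 against Jump: payoffs 15, 63 → best response Aggressive.
Mutual best responses: (Aggressive, Honest); (Jump, Aggressive).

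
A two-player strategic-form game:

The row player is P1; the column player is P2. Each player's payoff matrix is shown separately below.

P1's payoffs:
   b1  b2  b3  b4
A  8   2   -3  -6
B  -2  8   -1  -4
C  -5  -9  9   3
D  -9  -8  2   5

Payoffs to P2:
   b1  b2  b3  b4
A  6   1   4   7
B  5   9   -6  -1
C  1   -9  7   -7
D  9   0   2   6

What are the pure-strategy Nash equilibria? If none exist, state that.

The pure Nash equilibria are (B, b2), (C, b3).

Mark each player's best response to every combination of opponents' strategies; a profile where every player is best-responding is a pure Nash equilibrium.
P1 against b1: payoffs 8, -2, -5, -9 → best response A.
P1 against b2: payoffs 2, 8, -9, -8 → best response B.
P1 against b3: payoffs -3, -1, 9, 2 → best response C.
P1 against b4: payoffs -6, -4, 3, 5 → best response D.
P2 against A: payoffs 6, 1, 4, 7 → best response b4.
P2 against B: payoffs 5, 9, -6, -1 → best response b2.
P2 against C: payoffs 1, -9, 7, -7 → best response b3.
P2 against D: payoffs 9, 0, 2, 6 → best response b1.
Mutual best responses: (B, b2); (C, b3).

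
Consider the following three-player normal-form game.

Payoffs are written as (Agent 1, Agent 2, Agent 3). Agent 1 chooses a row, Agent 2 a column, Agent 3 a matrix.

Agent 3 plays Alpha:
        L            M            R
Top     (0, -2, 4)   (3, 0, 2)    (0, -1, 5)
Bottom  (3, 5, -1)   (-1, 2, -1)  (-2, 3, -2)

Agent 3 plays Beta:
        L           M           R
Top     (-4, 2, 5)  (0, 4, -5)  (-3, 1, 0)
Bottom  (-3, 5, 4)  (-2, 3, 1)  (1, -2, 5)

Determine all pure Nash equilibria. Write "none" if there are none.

Agent 1 against (L, Alpha): payoffs 0, 3 → best response Bottom.
Agent 1 against (L, Beta): payoffs -4, -3 → best response Bottom.
Agent 1 against (M, Alpha): payoffs 3, -1 → best response Top.
Agent 1 against (M, Beta): payoffs 0, -2 → best response Top.
Agent 1 against (R, Alpha): payoffs 0, -2 → best response Top.
Agent 1 against (R, Beta): payoffs -3, 1 → best response Bottom.
Agent 2 against (Top, Alpha): payoffs -2, 0, -1 → best response M.
Agent 2 against (Top, Beta): payoffs 2, 4, 1 → best response M.
Agent 2 against (Bottom, Alpha): payoffs 5, 2, 3 → best response L.
Agent 2 against (Bottom, Beta): payoffs 5, 3, -2 → best response L.
Agent 3 against (Top, L): payoffs 4, 5 → best response Beta.
Agent 3 against (Top, M): payoffs 2, -5 → best response Alpha.
Agent 3 against (Top, R): payoffs 5, 0 → best response Alpha.
Agent 3 against (Bottom, L): payoffs -1, 4 → best response Beta.
Agent 3 against (Bottom, M): payoffs -1, 1 → best response Beta.
Agent 3 against (Bottom, R): payoffs -2, 5 → best response Beta.
Mutual best responses: (Top, M, Alpha); (Bottom, L, Beta).

(Top, M, Alpha) and (Bottom, L, Beta)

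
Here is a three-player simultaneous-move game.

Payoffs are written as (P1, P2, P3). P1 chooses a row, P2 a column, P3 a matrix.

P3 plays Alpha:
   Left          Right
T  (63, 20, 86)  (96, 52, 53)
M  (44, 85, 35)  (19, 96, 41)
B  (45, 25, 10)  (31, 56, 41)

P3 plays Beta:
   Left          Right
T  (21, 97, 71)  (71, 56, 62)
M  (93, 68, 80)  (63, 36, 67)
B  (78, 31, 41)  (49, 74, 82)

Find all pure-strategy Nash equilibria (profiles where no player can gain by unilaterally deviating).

(M, Left, Beta)

P1 against (Left, Alpha): payoffs 63, 44, 45 → best response T.
P1 against (Left, Beta): payoffs 21, 93, 78 → best response M.
P1 against (Right, Alpha): payoffs 96, 19, 31 → best response T.
P1 against (Right, Beta): payoffs 71, 63, 49 → best response T.
P2 against (T, Alpha): payoffs 20, 52 → best response Right.
P2 against (T, Beta): payoffs 97, 56 → best response Left.
P2 against (M, Alpha): payoffs 85, 96 → best response Right.
P2 against (M, Beta): payoffs 68, 36 → best response Left.
P2 against (B, Alpha): payoffs 25, 56 → best response Right.
P2 against (B, Beta): payoffs 31, 74 → best response Right.
P3 against (T, Left): payoffs 86, 71 → best response Alpha.
P3 against (T, Right): payoffs 53, 62 → best response Beta.
P3 against (M, Left): payoffs 35, 80 → best response Beta.
P3 against (M, Right): payoffs 41, 67 → best response Beta.
P3 against (B, Left): payoffs 10, 41 → best response Beta.
P3 against (B, Right): payoffs 41, 82 → best response Beta.
Mutual best responses: (M, Left, Beta).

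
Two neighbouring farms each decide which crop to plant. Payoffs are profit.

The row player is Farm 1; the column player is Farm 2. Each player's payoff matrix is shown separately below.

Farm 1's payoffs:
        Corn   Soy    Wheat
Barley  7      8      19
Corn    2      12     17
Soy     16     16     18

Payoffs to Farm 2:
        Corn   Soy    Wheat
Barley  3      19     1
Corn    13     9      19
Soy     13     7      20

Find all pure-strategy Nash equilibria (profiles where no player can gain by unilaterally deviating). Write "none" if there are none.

none

Farm 1 against Corn: payoffs 7, 2, 16 → best response Soy.
Farm 1 against Soy: payoffs 8, 12, 16 → best response Soy.
Farm 1 against Wheat: payoffs 19, 17, 18 → best response Barley.
Farm 2 against Barley: payoffs 3, 19, 1 → best response Soy.
Farm 2 against Corn: payoffs 13, 9, 19 → best response Wheat.
Farm 2 against Soy: payoffs 13, 7, 20 → best response Wheat.
No profile is a mutual best response for all players.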